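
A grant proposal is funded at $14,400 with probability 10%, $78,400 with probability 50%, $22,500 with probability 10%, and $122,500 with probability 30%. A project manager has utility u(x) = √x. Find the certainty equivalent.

$73,984

E[u] = 0.1·√14400 + 0.5·√78400 + 0.1·√22500 + 0.3·√122500 = 0.1·120 + 0.5·280 + 0.1·150 + 0.3·350 = 272
CE = (272)² = 73984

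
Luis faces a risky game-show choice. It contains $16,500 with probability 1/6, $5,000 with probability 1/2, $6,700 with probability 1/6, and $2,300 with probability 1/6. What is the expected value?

EV = 1/6 × 16500 + 1/2 × 5000 + 1/6 × 6700 + 1/6 × 2300 = 2750 + 2500 + 1116.6667 + 383.3333 = 6750

$6,750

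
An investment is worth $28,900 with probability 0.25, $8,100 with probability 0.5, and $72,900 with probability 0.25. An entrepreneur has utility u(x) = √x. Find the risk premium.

$5,475

E[u] = 0.25·√28900 + 0.5·√8100 + 0.25·√72900 = 0.25·170 + 0.5·90 + 0.25·270 = 155
CE = (155)² = 24025
Risk premium = EV − CE = 29500 − 24025 = 5475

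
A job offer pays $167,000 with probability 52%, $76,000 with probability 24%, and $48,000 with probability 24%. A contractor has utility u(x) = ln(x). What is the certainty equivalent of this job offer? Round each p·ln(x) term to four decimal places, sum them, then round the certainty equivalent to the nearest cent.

$102,487.90

E[u] = 0.52·ln(167000) + 0.24·ln(76000) + 0.24·ln(48000) = 6.2534 + 2.6972 + 2.5869 = 11.5375
CE = e^11.5375 ≈ 102487.90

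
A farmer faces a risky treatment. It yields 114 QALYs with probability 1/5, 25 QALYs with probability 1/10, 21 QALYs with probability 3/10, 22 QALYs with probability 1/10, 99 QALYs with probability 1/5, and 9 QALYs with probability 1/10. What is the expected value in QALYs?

54.5 QALYs

EV = 1/5 × 114 + 1/10 × 25 + 3/10 × 21 + 1/10 × 22 + 1/5 × 99 + 1/10 × 9 = 22.8 + 2.5 + 6.3 + 2.2 + 19.8 + 0.9 = 54.5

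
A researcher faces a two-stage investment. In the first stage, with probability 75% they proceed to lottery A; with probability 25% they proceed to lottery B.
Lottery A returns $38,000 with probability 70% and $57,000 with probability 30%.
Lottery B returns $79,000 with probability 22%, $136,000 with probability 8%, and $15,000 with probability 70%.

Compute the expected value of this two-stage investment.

EV(A) = 0.7 × 38000 + 0.3 × 57000 = 26600 + 17100 = 43700
EV(B) = 0.22 × 79000 + 0.08 × 136000 + 0.7 × 15000 = 17380 + 10880 + 10500 = 38760
Overall = 0.75 × 43700 + 0.25 × 38760 = 32775 + 9690 = 42465

$42,465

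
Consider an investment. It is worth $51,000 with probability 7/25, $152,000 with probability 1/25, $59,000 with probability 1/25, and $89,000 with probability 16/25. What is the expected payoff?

EV = 7/25 × 51000 + 1/25 × 152000 + 1/25 × 59000 + 16/25 × 89000 = 14280 + 6080 + 2360 + 56960 = 79680

$79,680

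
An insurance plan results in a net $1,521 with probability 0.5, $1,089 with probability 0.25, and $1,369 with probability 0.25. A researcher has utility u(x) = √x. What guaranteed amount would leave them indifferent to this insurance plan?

$1,369

E[u] = 0.5·√1521 + 0.25·√1089 + 0.25·√1369 = 0.5·39 + 0.25·33 + 0.25·37 = 37
CE = (37)² = 1369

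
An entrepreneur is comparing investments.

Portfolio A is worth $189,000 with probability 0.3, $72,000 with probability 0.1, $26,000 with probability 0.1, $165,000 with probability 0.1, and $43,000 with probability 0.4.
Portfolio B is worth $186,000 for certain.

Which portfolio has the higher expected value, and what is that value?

Portfolio A = 0.3 × 189000 + 0.1 × 72000 + 0.1 × 26000 + 0.1 × 165000 + 0.4 × 43000 = 56700 + 7200 + 2600 + 16500 + 17200 = 100200
Portfolio B: 186000 (certain)

Portfolio B ($186,000)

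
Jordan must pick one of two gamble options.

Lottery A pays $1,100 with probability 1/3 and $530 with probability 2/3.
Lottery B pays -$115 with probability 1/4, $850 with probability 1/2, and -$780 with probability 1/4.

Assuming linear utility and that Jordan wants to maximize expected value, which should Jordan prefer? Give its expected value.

Lottery A = 1/3 × 1100 + 2/3 × 530 = 366.6667 + 353.3333 = 720
Lottery B = 1/4 × (-115) + 1/2 × 850 + 1/4 × (-780) = -28.75 + 425 − 195 = 201.25

Lottery A ($720)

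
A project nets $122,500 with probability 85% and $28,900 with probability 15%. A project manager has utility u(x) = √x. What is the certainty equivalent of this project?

$104,329

E[u] = 0.85·√122500 + 0.15·√28900 = 0.85·350 + 0.15·170 = 323
CE = (323)² = 104329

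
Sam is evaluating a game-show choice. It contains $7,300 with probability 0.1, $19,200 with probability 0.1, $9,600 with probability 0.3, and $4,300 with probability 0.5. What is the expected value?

EV = 0.1 × 7300 + 0.1 × 19200 + 0.3 × 9600 + 0.5 × 4300 = 730 + 1920 + 2880 + 2150 = 7680

$7,680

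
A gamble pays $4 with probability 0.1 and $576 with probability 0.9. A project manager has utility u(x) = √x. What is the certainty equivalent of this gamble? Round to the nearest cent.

E[u] = 0.1·√4 + 0.9·√576 = 0.1·2 + 0.9·24 = 21.8
CE = (21.8)² = 475.24

$475.24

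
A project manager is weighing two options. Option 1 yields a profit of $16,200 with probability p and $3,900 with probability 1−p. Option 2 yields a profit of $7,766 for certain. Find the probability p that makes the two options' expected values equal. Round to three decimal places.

p = 0.314

p·16200 + (1−p)·3900 = 7766
12300p + 3900 = 7766
p = (7766 − 3900) / 12300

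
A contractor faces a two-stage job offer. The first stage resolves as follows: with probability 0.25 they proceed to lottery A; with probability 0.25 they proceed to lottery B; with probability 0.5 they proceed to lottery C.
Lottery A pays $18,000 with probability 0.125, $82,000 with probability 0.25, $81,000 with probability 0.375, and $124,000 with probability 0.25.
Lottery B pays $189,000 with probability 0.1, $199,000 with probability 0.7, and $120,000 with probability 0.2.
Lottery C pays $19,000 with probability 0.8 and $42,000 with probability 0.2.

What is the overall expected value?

EV(A) = 0.125 × 18000 + 0.25 × 82000 + 0.375 × 81000 + 0.25 × 124000 = 2250 + 20500 + 30375 + 31000 = 84125
EV(B) = 0.1 × 189000 + 0.7 × 199000 + 0.2 × 120000 = 18900 + 139300 + 24000 = 182200
EV(C) = 0.8 × 19000 + 0.2 × 42000 = 15200 + 8400 = 23600
Overall = 0.25 × 84125 + 0.25 × 182200 + 0.5 × 23600 = 21031.25 + 45550 + 11800 = 78381.25

$78,381.25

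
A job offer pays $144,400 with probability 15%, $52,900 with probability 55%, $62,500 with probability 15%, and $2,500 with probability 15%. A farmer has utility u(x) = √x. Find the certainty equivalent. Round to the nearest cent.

E[u] = 0.15·√144400 + 0.55·√52900 + 0.15·√62500 + 0.15·√2500 = 0.15·380 + 0.55·230 + 0.15·250 + 0.15·50 = 228.5
CE = (228.5)² = 52212.25

$52,212.25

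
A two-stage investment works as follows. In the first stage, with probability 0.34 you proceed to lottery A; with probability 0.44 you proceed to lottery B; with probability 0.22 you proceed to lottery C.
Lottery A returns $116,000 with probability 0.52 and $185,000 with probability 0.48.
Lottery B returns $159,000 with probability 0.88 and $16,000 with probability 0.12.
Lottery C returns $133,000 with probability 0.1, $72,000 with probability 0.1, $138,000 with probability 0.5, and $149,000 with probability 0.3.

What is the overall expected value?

$142,634.40

EV(A) = 0.52 × 116000 + 0.48 × 185000 = 60320 + 88800 = 149120
EV(B) = 0.88 × 159000 + 0.12 × 16000 = 139920 + 1920 = 141840
EV(C) = 0.1 × 133000 + 0.1 × 72000 + 0.5 × 138000 + 0.3 × 149000 = 13300 + 7200 + 69000 + 44700 = 134200
Overall = 0.34 × 149120 + 0.44 × 141840 + 0.22 × 134200 = 50700.8 + 62409.6 + 29524 = 142634.4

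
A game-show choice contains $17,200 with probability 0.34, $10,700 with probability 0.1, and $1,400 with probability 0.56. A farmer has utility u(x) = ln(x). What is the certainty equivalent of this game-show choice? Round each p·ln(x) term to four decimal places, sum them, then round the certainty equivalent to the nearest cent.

E[u] = 0.34·ln(17200) + 0.1·ln(10700) + 0.56·ln(1400) = 3.3159 + 0.9278 + 4.0568 = 8.3005
CE = e^8.3005 ≈ 4025.88

$4,025.88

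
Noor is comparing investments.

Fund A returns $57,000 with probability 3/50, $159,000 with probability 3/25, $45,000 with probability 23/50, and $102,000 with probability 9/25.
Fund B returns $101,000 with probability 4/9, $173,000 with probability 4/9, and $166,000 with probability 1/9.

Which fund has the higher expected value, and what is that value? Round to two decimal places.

Fund B ($140,222.22)

Fund A = 3/50 × 57000 + 3/25 × 159000 + 23/50 × 45000 + 9/25 × 102000 = 3420 + 19080 + 20700 + 36720 = 79920
Fund B = 4/9 × 101000 + 4/9 × 173000 + 1/9 × 166000 = 44888.8889 + 76888.8889 + 18444.4444 = 140222.2222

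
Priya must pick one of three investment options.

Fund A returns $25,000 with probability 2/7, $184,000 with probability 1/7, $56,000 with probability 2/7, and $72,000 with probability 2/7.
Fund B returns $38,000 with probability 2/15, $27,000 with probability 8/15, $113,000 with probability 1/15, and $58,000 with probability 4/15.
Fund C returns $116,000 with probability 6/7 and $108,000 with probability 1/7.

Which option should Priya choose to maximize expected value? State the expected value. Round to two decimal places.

Fund C ($114,857.14)

Fund A = 2/7 × 25000 + 1/7 × 184000 + 2/7 × 56000 + 2/7 × 72000 = 7142.8571 + 26285.7143 + 16000 + 20571.4286 = 70000
Fund B = 2/15 × 38000 + 8/15 × 27000 + 1/15 × 113000 + 4/15 × 58000 = 5066.6667 + 14400 + 7533.3333 + 15466.6667 = 42466.6667
Fund C = 6/7 × 116000 + 1/7 × 108000 = 99428.5714 + 15428.5714 = 114857.1429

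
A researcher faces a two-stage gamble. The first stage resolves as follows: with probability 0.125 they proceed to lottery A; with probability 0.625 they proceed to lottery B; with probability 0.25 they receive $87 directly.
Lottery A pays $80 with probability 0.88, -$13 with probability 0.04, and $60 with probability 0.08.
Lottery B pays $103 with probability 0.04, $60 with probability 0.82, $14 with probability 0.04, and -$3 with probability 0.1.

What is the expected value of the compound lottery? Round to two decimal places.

$64.57

EV(A) = 0.88 × 80 + 0.04 × (-13) + 0.08 × 60 = 70.4 − 0.52 + 4.8 = 74.68
EV(B) = 0.04 × 103 + 0.82 × 60 + 0.04 × 14 + 0.1 × (-3) = 4.12 + 49.2 + 0.56 − 0.3 = 53.58
Branch C: 87 (certain)
Overall = 0.125 × 74.68 + 0.625 × 53.58 + 0.25 × 87 = 9.335 + 33.4875 + 21.75 = 64.5725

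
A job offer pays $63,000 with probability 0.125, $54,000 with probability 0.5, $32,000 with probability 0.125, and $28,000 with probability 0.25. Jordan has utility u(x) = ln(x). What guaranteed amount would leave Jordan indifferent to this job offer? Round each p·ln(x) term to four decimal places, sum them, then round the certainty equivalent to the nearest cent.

E[u] = 0.125·ln(63000) + 0.5·ln(54000) + 0.125·ln(32000) + 0.25·ln(28000) = 1.3814 + 5.4484 + 1.2967 + 2.5600 = 10.6865
CE = e^10.6865 ≈ 43761.07

$43,761.07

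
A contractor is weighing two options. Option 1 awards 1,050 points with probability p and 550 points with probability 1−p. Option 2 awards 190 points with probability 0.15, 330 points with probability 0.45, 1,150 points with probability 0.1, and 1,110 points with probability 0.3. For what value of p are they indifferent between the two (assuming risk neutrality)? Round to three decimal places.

EV(Option 2) = 0.15 × 190 + 0.45 × 330 + 0.1 × 1150 + 0.3 × 1110 = 28.5 + 148.5 + 115 + 333 = 625
p·1050 + (1−p)·550 = 625
500p + 550 = 625
p = (625 − 550) / 500

p = 0.150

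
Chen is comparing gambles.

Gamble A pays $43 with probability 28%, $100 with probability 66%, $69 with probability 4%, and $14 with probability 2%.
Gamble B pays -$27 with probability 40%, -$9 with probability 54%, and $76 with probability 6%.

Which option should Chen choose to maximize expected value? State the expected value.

Gamble A = 0.28 × 43 + 0.66 × 100 + 0.04 × 69 + 0.02 × 14 = 12.04 + 66 + 2.76 + 0.28 = 81.08
Gamble B = 0.4 × (-27) + 0.54 × (-9) + 0.06 × 76 = -10.8 − 4.86 + 4.56 = -11.1

Gamble A ($81.08)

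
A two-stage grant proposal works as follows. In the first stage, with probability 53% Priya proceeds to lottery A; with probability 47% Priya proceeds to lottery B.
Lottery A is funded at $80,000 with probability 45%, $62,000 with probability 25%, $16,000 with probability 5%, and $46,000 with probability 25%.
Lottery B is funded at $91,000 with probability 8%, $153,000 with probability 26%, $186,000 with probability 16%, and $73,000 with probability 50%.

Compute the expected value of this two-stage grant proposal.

EV(A) = 0.45 × 80000 + 0.25 × 62000 + 0.05 × 16000 + 0.25 × 46000 = 36000 + 15500 + 800 + 11500 = 63800
EV(B) = 0.08 × 91000 + 0.26 × 153000 + 0.16 × 186000 + 0.5 × 73000 = 7280 + 39780 + 29760 + 36500 = 113320
Overall = 0.53 × 63800 + 0.47 × 113320 = 33814 + 53260.4 = 87074.4

$87,074.40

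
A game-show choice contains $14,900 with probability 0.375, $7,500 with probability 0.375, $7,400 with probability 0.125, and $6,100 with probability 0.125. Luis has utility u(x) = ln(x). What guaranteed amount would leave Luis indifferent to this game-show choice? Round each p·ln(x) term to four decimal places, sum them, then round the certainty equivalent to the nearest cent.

$9,438.95

E[u] = 0.375·ln(14900) + 0.375·ln(7500) + 0.125·ln(7400) + 0.125·ln(6100) = 3.6034 + 3.3460 + 1.1137 + 1.0895 = 9.1526
CE = e^9.1526 ≈ 9438.95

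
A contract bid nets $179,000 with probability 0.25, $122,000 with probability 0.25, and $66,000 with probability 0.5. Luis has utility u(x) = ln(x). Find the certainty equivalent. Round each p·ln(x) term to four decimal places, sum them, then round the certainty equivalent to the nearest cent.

$98,755.27

E[u] = 0.25·ln(179000) + 0.25·ln(122000) + 0.5·ln(66000) = 3.0238 + 2.9279 + 5.5487 = 11.5004
CE = e^11.5004 ≈ 98755.27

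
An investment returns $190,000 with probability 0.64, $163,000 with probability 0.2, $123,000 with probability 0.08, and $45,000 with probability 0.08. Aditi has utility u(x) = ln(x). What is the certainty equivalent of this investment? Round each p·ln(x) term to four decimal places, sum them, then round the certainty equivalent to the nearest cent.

E[u] = 0.64·ln(190000) + 0.2·ln(163000) + 0.08·ln(123000) + 0.08·ln(45000) = 7.7791 + 2.4003 + 0.9376 + 0.8572 = 11.9742
CE = e^11.9742 ≈ 158609.42

$158,609.42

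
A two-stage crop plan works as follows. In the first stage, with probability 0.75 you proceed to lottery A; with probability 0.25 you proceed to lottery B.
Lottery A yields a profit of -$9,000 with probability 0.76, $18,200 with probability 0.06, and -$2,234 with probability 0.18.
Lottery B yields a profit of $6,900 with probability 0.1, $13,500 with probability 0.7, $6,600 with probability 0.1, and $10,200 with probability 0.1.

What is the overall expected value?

EV(A) = 0.76 × (-9000) + 0.06 × 18200 + 0.18 × (-2234) = -6840 + 1092 − 402.12 = -6150.12
EV(B) = 0.1 × 6900 + 0.7 × 13500 + 0.1 × 6600 + 0.1 × 10200 = 690 + 9450 + 660 + 1020 = 11820
Overall = 0.75 × (-6150.12) + 0.25 × 11820 = -4612.59 + 2955 = -1657.59

-$1,657.59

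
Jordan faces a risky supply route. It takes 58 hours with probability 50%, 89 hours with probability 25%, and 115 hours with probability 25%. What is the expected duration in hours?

EV = 0.5 × 58 + 0.25 × 89 + 0.25 × 115 = 29 + 22.25 + 28.75 = 80

80 hours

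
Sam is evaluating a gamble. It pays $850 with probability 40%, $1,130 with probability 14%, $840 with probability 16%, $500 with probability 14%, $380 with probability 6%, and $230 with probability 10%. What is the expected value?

EV = 0.4 × 850 + 0.14 × 1130 + 0.16 × 840 + 0.14 × 500 + 0.06 × 380 + 0.1 × 230 = 340 + 158.2 + 134.4 + 70 + 22.8 + 23 = 748.4

$748.40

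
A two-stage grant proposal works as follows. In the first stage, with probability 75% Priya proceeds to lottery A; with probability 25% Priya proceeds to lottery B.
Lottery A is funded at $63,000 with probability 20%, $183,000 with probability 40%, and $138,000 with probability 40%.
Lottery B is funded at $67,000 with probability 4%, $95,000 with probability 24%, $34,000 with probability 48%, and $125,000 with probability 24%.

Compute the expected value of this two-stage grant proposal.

EV(A) = 0.2 × 63000 + 0.4 × 183000 + 0.4 × 138000 = 12600 + 73200 + 55200 = 141000
EV(B) = 0.04 × 67000 + 0.24 × 95000 + 0.48 × 34000 + 0.24 × 125000 = 2680 + 22800 + 16320 + 30000 = 71800
Overall = 0.75 × 141000 + 0.25 × 71800 = 105750 + 17950 = 123700

$123,700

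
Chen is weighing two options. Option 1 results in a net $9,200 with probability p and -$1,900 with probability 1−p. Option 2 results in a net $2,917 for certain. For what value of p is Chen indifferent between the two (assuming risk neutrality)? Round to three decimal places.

p·9200 + (1−p)·(-1900) = 2917
11100p − 1900 = 2917
p = (2917 + 1900) / 11100

p = 0.434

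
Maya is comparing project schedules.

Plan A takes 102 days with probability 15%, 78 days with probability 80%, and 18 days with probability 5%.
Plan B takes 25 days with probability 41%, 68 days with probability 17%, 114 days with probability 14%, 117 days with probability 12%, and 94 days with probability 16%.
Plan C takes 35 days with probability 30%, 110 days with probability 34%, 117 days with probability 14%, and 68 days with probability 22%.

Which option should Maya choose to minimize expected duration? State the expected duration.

Plan B (66.85 days)

Plan A = 0.15 × 102 + 0.8 × 78 + 0.05 × 18 = 15.3 + 62.4 + 0.9 = 78.6
Plan B = 0.41 × 25 + 0.17 × 68 + 0.14 × 114 + 0.12 × 117 + 0.16 × 94 = 10.25 + 11.56 + 15.96 + 14.04 + 15.04 = 66.85
Plan C = 0.3 × 35 + 0.34 × 110 + 0.14 × 117 + 0.22 × 68 = 10.5 + 37.4 + 16.38 + 14.96 = 79.24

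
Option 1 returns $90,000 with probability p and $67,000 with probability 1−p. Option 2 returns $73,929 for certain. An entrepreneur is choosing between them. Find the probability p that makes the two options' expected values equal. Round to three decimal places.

p = 0.301

p·90000 + (1−p)·67000 = 73929
23000p + 67000 = 73929
p = (73929 − 67000) / 23000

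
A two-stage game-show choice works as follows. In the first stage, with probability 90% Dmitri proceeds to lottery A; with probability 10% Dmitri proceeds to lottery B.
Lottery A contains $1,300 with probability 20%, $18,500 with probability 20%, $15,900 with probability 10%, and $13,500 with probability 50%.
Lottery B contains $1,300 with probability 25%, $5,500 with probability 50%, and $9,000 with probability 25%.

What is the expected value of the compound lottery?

$11,602.50

EV(A) = 0.2 × 1300 + 0.2 × 18500 + 0.1 × 15900 + 0.5 × 13500 = 260 + 3700 + 1590 + 6750 = 12300
EV(B) = 0.25 × 1300 + 0.5 × 5500 + 0.25 × 9000 = 325 + 2750 + 2250 = 5325
Overall = 0.9 × 12300 + 0.1 × 5325 = 11070 + 532.5 = 11602.5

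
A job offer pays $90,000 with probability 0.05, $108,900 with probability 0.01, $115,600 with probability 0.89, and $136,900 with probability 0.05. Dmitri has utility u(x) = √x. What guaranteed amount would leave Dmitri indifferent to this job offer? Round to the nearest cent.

$115,192.36

E[u] = 0.05·√90000 + 0.01·√108900 + 0.89·√115600 + 0.05·√136900 = 0.05·300 + 0.01·330 + 0.89·340 + 0.05·370 = 339.4
CE = (339.4)² = 115192.36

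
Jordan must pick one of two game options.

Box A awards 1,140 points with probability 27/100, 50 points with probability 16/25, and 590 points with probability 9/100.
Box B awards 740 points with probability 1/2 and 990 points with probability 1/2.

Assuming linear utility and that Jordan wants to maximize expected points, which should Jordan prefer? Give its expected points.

Box A = 27/100 × 1140 + 16/25 × 50 + 9/100 × 590 = 307.8 + 32 + 53.1 = 392.9
Box B = 1/2 × 740 + 1/2 × 990 = 370 + 495 = 865

Box B (865 points)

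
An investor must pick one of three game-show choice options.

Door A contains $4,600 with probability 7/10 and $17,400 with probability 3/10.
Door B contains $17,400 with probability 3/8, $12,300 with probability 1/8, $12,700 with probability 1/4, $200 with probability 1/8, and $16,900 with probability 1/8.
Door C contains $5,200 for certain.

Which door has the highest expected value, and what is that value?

Door A = 7/10 × 4600 + 3/10 × 17400 = 3220 + 5220 = 8440
Door B = 3/8 × 17400 + 1/8 × 12300 + 1/4 × 12700 + 1/8 × 200 + 1/8 × 16900 = 6525 + 1537.5 + 3175 + 25 + 2112.5 = 13375
Door C: 5200 (certain)

Door B ($13,375)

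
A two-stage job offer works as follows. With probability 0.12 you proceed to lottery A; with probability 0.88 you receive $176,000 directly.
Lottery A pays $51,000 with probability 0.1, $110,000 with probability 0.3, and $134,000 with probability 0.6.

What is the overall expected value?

EV(A) = 0.1 × 51000 + 0.3 × 110000 + 0.6 × 134000 = 5100 + 33000 + 80400 = 118500
Branch B: 176000 (certain)
Overall = 0.12 × 118500 + 0.88 × 176000 = 14220 + 154880 = 169100

$169,100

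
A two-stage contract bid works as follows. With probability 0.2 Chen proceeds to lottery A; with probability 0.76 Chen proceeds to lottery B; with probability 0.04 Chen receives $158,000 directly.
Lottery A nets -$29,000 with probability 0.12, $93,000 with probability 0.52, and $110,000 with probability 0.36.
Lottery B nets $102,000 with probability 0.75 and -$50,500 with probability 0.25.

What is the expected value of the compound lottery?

EV(A) = 0.12 × (-29000) + 0.52 × 93000 + 0.36 × 110000 = -3480 + 48360 + 39600 = 84480
EV(B) = 0.75 × 102000 + 0.25 × (-50500) = 76500 − 12625 = 63875
Branch C: 158000 (certain)
Overall = 0.2 × 84480 + 0.76 × 63875 + 0.04 × 158000 = 16896 + 48545 + 6320 = 71761

$71,761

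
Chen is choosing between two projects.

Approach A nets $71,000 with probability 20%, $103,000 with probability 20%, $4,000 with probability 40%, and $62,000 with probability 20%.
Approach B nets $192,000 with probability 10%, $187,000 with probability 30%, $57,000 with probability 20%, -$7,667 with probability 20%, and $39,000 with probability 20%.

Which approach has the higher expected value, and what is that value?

Approach A = 0.2 × 71000 + 0.2 × 103000 + 0.4 × 4000 + 0.2 × 62000 = 14200 + 20600 + 1600 + 12400 = 48800
Approach B = 0.1 × 192000 + 0.3 × 187000 + 0.2 × 57000 + 0.2 × (-7667) + 0.2 × 39000 = 19200 + 56100 + 11400 − 1533.4 + 7800 = 92966.6

Approach B ($92,966.60)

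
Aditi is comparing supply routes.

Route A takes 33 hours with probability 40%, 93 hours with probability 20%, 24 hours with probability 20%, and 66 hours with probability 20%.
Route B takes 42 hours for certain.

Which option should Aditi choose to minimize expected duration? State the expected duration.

Route B (42 hours)

Route A = 0.4 × 33 + 0.2 × 93 + 0.2 × 24 + 0.2 × 66 = 13.2 + 18.6 + 4.8 + 13.2 = 49.8
Route B: 42 (certain)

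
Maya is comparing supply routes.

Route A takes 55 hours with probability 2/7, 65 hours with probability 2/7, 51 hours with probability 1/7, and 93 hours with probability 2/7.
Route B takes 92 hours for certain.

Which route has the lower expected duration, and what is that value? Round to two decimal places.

Route A (68.14 hours)

Route A = 2/7 × 55 + 2/7 × 65 + 1/7 × 51 + 2/7 × 93 = 15.7143 + 18.5714 + 7.2857 + 26.5714 = 68.1429
Route B: 92 (certain)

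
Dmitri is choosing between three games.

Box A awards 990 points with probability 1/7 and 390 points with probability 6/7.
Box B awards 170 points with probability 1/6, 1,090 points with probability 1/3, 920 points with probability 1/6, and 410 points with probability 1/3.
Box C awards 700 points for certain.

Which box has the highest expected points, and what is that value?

Box C (700 points)

Box A = 1/7 × 990 + 6/7 × 390 = 141.4286 + 334.2857 = 475.7143
Box B = 1/6 × 170 + 1/3 × 1090 + 1/6 × 920 + 1/3 × 410 = 28.3333 + 363.3333 + 153.3333 + 136.6667 = 681.6667
Box C: 700 (certain)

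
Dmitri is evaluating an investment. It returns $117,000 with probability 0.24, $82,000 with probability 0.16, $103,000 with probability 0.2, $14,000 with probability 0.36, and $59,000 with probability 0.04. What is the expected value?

$69,200

EV = 0.24 × 117000 + 0.16 × 82000 + 0.2 × 103000 + 0.36 × 14000 + 0.04 × 59000 = 28080 + 13120 + 20600 + 5040 + 2360 = 69200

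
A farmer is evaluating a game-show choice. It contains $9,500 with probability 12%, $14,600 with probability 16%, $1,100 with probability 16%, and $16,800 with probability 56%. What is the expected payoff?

EV = 0.12 × 9500 + 0.16 × 14600 + 0.16 × 1100 + 0.56 × 16800 = 1140 + 2336 + 176 + 9408 = 13060

$13,060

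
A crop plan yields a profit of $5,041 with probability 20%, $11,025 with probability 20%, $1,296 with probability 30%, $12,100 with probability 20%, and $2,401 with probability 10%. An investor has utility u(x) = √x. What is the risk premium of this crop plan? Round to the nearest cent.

E[u] = 0.2·√5041 + 0.2·√11025 + 0.3·√1296 + 0.2·√12100 + 0.1·√2401 = 0.2·71 + 0.2·105 + 0.3·36 + 0.2·110 + 0.1·49 = 72.9
CE = (72.9)² = 5314.41
Risk premium = EV − CE = 6262.1 − 5314.41 = 947.69

$947.69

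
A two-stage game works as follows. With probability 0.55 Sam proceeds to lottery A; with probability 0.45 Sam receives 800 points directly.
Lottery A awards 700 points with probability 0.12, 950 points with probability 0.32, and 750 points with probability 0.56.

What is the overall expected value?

EV(A) = 0.12 × 700 + 0.32 × 950 + 0.56 × 750 = 84 + 304 + 420 = 808
Branch B: 800 (certain)
Overall = 0.55 × 808 + 0.45 × 800 = 444.4 + 360 = 804.4

804.4 points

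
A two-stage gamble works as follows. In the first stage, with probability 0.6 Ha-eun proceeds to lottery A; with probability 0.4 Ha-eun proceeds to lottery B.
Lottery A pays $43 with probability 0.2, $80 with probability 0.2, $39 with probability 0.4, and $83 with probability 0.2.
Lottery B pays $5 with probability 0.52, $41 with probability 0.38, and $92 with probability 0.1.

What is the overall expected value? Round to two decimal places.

EV(A) = 0.2 × 43 + 0.2 × 80 + 0.4 × 39 + 0.2 × 83 = 8.6 + 16 + 15.6 + 16.6 = 56.8
EV(B) = 0.52 × 5 + 0.38 × 41 + 0.1 × 92 = 2.6 + 15.58 + 9.2 = 27.38
Overall = 0.6 × 56.8 + 0.4 × 27.38 = 34.08 + 10.952 = 45.032

$45.03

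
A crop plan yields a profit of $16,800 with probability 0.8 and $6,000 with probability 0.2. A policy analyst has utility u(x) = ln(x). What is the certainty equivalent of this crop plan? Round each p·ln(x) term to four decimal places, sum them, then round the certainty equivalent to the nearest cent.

$13,673.30

E[u] = 0.8·ln(16800) + 0.2·ln(6000) = 7.7833 + 1.7399 = 9.5232
CE = e^9.5232 ≈ 13673.30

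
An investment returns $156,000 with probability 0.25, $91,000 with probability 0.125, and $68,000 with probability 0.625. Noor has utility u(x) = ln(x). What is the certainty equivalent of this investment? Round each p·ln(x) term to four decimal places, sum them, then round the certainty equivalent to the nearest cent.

$86,785.95

E[u] = 0.25·ln(156000) + 0.125·ln(91000) + 0.625·ln(68000) = 2.9894 + 1.4273 + 6.9545 = 11.3712
CE = e^11.3712 ≈ 86785.95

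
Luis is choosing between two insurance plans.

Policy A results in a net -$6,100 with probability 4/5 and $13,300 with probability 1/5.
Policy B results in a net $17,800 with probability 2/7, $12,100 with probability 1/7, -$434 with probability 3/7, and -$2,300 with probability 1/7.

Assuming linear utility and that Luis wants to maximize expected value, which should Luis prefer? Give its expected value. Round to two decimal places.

Policy A = 4/5 × (-6100) + 1/5 × 13300 = -4880 + 2660 = -2220
Policy B = 2/7 × 17800 + 1/7 × 12100 + 3/7 × (-434) + 1/7 × (-2300) = 5085.7143 + 1728.5714 − 186 − 328.5714 = 6299.7143

Policy B ($6,299.71)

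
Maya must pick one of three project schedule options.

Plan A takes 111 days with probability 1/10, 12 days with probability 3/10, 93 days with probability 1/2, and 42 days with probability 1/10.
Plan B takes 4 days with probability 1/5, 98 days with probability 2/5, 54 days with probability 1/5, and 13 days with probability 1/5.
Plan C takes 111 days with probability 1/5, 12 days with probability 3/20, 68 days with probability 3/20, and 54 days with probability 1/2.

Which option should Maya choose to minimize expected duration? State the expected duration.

Plan A = 1/10 × 111 + 3/10 × 12 + 1/2 × 93 + 1/10 × 42 = 11.1 + 3.6 + 46.5 + 4.2 = 65.4
Plan B = 1/5 × 4 + 2/5 × 98 + 1/5 × 54 + 1/5 × 13 = 0.8 + 39.2 + 10.8 + 2.6 = 53.4
Plan C = 1/5 × 111 + 3/20 × 12 + 3/20 × 68 + 1/2 × 54 = 22.2 + 1.8 + 10.2 + 27 = 61.2

Plan B (53.4 days)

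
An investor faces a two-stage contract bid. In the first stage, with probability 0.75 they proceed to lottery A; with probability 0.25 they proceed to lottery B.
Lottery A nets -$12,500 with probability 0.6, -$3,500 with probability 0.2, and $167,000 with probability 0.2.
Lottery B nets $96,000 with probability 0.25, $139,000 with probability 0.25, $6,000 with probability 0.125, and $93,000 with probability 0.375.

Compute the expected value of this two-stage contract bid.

$42,493.75

EV(A) = 0.6 × (-12500) + 0.2 × (-3500) + 0.2 × 167000 = -7500 − 700 + 33400 = 25200
EV(B) = 0.25 × 96000 + 0.25 × 139000 + 0.125 × 6000 + 0.375 × 93000 = 24000 + 34750 + 750 + 34875 = 94375
Overall = 0.75 × 25200 + 0.25 × 94375 = 18900 + 23593.75 = 42493.75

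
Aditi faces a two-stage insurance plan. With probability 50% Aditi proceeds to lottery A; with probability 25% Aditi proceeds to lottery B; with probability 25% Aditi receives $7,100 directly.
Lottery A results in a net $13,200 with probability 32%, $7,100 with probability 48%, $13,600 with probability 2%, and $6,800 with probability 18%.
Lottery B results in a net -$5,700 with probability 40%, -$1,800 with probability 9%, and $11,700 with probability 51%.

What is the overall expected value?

EV(A) = 0.32 × 13200 + 0.48 × 7100 + 0.02 × 13600 + 0.18 × 6800 = 4224 + 3408 + 272 + 1224 = 9128
EV(B) = 0.4 × (-5700) + 0.09 × (-1800) + 0.51 × 11700 = -2280 − 162 + 5967 = 3525
Branch C: 7100 (certain)
Overall = 0.5 × 9128 + 0.25 × 3525 + 0.25 × 7100 = 4564 + 881.25 + 1775 = 7220.25

$7,220.25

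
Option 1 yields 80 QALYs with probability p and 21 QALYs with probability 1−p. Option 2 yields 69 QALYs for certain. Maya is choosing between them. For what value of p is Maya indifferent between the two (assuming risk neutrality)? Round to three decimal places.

p = 0.814

p·80 + (1−p)·21 = 69
59p + 21 = 69
p = (69 − 21) / 59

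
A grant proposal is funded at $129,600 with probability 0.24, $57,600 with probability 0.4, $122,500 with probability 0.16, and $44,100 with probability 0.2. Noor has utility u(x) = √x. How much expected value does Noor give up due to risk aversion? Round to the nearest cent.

$3,939.84

E[u] = 0.24·√129600 + 0.4·√57600 + 0.16·√122500 + 0.2·√44100 = 0.24·360 + 0.4·240 + 0.16·350 + 0.2·210 = 280.4
CE = (280.4)² = 78624.16
Risk premium = EV − CE = 82564 − 78624.16 = 3939.84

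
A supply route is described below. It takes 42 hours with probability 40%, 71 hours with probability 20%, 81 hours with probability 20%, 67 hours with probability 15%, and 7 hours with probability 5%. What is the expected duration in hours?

EV = 0.4 × 42 + 0.2 × 71 + 0.2 × 81 + 0.15 × 67 + 0.05 × 7 = 16.8 + 14.2 + 16.2 + 10.05 + 0.35 = 57.6

57.6 hours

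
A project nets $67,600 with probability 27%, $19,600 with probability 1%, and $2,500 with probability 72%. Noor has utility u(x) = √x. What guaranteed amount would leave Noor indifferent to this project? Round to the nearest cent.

$11,577.76

E[u] = 0.27·√67600 + 0.01·√19600 + 0.72·√2500 = 0.27·260 + 0.01·140 + 0.72·50 = 107.6
CE = (107.6)² = 11577.76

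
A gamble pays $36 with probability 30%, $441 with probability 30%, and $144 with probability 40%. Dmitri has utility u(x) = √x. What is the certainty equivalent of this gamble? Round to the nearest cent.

E[u] = 0.3·√36 + 0.3·√441 + 0.4·√144 = 0.3·6 + 0.3·21 + 0.4·12 = 12.9
CE = (12.9)² = 166.41

$166.41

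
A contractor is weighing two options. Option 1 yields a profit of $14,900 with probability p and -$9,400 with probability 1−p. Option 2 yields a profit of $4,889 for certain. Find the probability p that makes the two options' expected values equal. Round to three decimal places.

p·14900 + (1−p)·(-9400) = 4889
24300p − 9400 = 4889
p = (4889 + 9400) / 24300

p = 0.588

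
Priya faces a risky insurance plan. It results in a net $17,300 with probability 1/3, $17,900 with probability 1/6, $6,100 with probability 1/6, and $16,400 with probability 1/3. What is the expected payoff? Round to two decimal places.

EV = 1/3 × 17300 + 1/6 × 17900 + 1/6 × 6100 + 1/3 × 16400 = 5766.6667 + 2983.3333 + 1016.6667 + 5466.6667 = 15233.3333

$15,233.33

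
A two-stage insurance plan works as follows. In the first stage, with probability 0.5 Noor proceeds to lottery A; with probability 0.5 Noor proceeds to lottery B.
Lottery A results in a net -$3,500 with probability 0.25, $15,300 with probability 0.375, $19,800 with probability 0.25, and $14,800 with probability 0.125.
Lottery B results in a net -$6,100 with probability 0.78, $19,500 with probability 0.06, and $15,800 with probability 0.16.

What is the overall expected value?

$5,301.25

EV(A) = 0.25 × (-3500) + 0.375 × 15300 + 0.25 × 19800 + 0.125 × 14800 = -875 + 5737.5 + 4950 + 1850 = 11662.5
EV(B) = 0.78 × (-6100) + 0.06 × 19500 + 0.16 × 15800 = -4758 + 1170 + 2528 = -1060
Overall = 0.5 × 11662.5 + 0.5 × (-1060) = 5831.25 − 530 = 5301.25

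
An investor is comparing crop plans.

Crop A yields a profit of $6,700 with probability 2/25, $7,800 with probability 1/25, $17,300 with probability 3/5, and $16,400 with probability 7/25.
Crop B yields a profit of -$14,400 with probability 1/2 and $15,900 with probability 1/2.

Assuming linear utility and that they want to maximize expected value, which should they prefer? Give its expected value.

Crop A = 2/25 × 6700 + 1/25 × 7800 + 3/5 × 17300 + 7/25 × 16400 = 536 + 312 + 10380 + 4592 = 15820
Crop B = 1/2 × (-14400) + 1/2 × 15900 = -7200 + 7950 = 750

Crop A ($15,820)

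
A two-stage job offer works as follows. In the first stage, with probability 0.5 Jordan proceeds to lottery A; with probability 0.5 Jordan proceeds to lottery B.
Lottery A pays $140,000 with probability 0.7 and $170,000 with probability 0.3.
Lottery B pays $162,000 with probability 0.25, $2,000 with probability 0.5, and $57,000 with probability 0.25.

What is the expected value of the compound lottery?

EV(A) = 0.7 × 140000 + 0.3 × 170000 = 98000 + 51000 = 149000
EV(B) = 0.25 × 162000 + 0.5 × 2000 + 0.25 × 57000 = 40500 + 1000 + 14250 = 55750
Overall = 0.5 × 149000 + 0.5 × 55750 = 74500 + 27875 = 102375

$102,375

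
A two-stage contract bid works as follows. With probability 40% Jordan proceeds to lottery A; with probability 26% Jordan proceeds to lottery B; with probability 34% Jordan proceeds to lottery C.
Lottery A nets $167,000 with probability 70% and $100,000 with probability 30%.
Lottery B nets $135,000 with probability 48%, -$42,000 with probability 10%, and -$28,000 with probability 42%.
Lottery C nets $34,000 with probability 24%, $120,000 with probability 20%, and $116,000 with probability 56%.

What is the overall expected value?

EV(A) = 0.7 × 167000 + 0.3 × 100000 = 116900 + 30000 = 146900
EV(B) = 0.48 × 135000 + 0.1 × (-42000) + 0.42 × (-28000) = 64800 − 4200 − 11760 = 48840
EV(C) = 0.24 × 34000 + 0.2 × 120000 + 0.56 × 116000 = 8160 + 24000 + 64960 = 97120
Overall = 0.4 × 146900 + 0.26 × 48840 + 0.34 × 97120 = 58760 + 12698.4 + 33020.8 = 104479.2

$104,479.20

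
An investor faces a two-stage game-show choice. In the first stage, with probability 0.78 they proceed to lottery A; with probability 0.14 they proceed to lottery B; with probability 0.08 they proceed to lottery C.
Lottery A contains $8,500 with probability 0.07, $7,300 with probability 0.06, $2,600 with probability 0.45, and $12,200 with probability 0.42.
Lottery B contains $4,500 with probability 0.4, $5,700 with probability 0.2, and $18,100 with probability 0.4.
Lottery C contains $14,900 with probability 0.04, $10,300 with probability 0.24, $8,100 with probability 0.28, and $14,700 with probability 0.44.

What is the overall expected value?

EV(A) = 0.07 × 8500 + 0.06 × 7300 + 0.45 × 2600 + 0.42 × 12200 = 595 + 438 + 1170 + 5124 = 7327
EV(B) = 0.4 × 4500 + 0.2 × 5700 + 0.4 × 18100 = 1800 + 1140 + 7240 = 10180
EV(C) = 0.04 × 14900 + 0.24 × 10300 + 0.28 × 8100 + 0.44 × 14700 = 596 + 2472 + 2268 + 6468 = 11804
Overall = 0.78 × 7327 + 0.14 × 10180 + 0.08 × 11804 = 5715.06 + 1425.2 + 944.32 = 8084.58

$8,084.58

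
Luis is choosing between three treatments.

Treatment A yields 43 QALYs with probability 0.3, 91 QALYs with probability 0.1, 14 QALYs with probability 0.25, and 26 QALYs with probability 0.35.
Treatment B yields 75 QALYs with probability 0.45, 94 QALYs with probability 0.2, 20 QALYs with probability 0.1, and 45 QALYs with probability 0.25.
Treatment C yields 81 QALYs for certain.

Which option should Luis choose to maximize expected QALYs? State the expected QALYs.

Treatment C (81 QALYs)

Treatment A = 0.3 × 43 + 0.1 × 91 + 0.25 × 14 + 0.35 × 26 = 12.9 + 9.1 + 3.5 + 9.1 = 34.6
Treatment B = 0.45 × 75 + 0.2 × 94 + 0.1 × 20 + 0.25 × 45 = 33.75 + 18.8 + 2 + 11.25 = 65.8
Treatment C: 81 (certain)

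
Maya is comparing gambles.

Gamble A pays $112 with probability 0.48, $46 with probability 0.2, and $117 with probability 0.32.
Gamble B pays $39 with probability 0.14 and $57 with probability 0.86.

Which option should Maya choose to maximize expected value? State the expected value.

Gamble A = 0.48 × 112 + 0.2 × 46 + 0.32 × 117 = 53.76 + 9.2 + 37.44 = 100.4
Gamble B = 0.14 × 39 + 0.86 × 57 = 5.46 + 49.02 = 54.48

Gamble A ($100.40)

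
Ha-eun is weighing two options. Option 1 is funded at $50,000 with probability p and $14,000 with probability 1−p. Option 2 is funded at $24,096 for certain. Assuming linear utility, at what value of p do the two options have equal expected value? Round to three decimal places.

p·50000 + (1−p)·14000 = 24096
36000p + 14000 = 24096
p = (24096 − 14000) / 36000

p = 0.280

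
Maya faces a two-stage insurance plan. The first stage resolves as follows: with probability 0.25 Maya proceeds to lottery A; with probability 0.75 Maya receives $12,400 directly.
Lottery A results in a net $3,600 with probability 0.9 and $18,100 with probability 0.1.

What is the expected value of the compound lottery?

EV(A) = 0.9 × 3600 + 0.1 × 18100 = 3240 + 1810 = 5050
Branch B: 12400 (certain)
Overall = 0.25 × 5050 + 0.75 × 12400 = 1262.5 + 9300 = 10562.5

$10,562.50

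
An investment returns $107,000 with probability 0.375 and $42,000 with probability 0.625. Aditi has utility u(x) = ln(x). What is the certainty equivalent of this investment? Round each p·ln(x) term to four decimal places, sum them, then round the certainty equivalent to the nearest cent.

$59,641.09

E[u] = 0.375·ln(107000) + 0.625·ln(42000) = 4.3427 + 6.6534 = 10.9961
CE = e^10.9961 ≈ 59641.09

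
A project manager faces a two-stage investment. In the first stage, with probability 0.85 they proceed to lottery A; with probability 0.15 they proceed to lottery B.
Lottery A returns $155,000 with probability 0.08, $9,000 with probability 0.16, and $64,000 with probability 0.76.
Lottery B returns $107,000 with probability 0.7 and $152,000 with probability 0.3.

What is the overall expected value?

EV(A) = 0.08 × 155000 + 0.16 × 9000 + 0.76 × 64000 = 12400 + 1440 + 48640 = 62480
EV(B) = 0.7 × 107000 + 0.3 × 152000 = 74900 + 45600 = 120500
Overall = 0.85 × 62480 + 0.15 × 120500 = 53108 + 18075 = 71183

$71,183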